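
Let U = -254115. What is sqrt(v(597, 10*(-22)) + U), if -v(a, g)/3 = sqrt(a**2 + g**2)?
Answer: sqrt(-254115 - 3*sqrt(404809)) ≈ 505.99*I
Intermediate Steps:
v(a, g) = -3*sqrt(a**2 + g**2)
sqrt(v(597, 10*(-22)) + U) = sqrt(-3*sqrt(597**2 + (10*(-22))**2) - 254115) = sqrt(-3*sqrt(356409 + (-220)**2) - 254115) = sqrt(-3*sqrt(356409 + 48400) - 254115) = sqrt(-3*sqrt(404809) - 254115) = sqrt(-254115 - 3*sqrt(404809))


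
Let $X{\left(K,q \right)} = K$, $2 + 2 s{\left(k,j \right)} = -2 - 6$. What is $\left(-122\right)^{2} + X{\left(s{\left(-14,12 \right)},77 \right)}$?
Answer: $14879$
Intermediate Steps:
$s{\left(k,j \right)} = -5$ ($s{\left(k,j \right)} = -1 + \frac{-2 - 6}{2} = -1 + \frac{1}{2} \left(-8\right) = -1 - 4 = -5$)
$\left(-122\right)^{2} + X{\left(s{\left(-14,12 \right)},77 \right)} = \left(-122\right)^{2} - 5 = 14884 - 5 = 14879$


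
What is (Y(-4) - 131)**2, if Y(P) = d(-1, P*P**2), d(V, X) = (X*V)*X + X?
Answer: 18412681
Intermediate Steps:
d(V, X) = X + V*X**2 (d(V, X) = (V*X)*X + X = V*X**2 + X = X + V*X**2)
Y(P) = P**3*(1 - P**3) (Y(P) = (P*P**2)*(1 - P*P**2) = P**3*(1 - P**3))
(Y(-4) - 131)**2 = (((-4)**3 - 1*(-4)**6) - 131)**2 = ((-64 - 1*4096) - 131)**2 = ((-64 - 4096) - 131)**2 = (-4160 - 131)**2 = (-4291)**2 = 18412681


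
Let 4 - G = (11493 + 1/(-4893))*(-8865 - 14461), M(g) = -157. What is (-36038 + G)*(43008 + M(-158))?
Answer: 56201960965905586/4893 ≈ 1.1486e+13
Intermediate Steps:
G = 1311743414420/4893 (G = 4 - (11493 + 1/(-4893))*(-8865 - 14461) = 4 - (11493 - 1/4893)*(-23326) = 4 - 56235248*(-23326)/4893 = 4 - 1*(-1311743394848/4893) = 4 + 1311743394848/4893 = 1311743414420/4893 ≈ 2.6809e+8)
(-36038 + G)*(43008 + M(-158)) = (-36038 + 1311743414420/4893)*(43008 - 157) = (1311567080486/4893)*42851 = 56201960965905586/4893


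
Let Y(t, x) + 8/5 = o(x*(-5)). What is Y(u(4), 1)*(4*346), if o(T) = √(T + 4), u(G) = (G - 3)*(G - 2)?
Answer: -11072/5 + 1384*I ≈ -2214.4 + 1384.0*I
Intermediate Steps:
u(G) = (-3 + G)*(-2 + G)
o(T) = √(4 + T)
Y(t, x) = -8/5 + √(4 - 5*x) (Y(t, x) = -8/5 + √(4 + x*(-5)) = -8/5 + √(4 - 5*x))
Y(u(4), 1)*(4*346) = (-8/5 + √(4 - 5*1))*(4*346) = (-8/5 + √(4 - 5))*1384 = (-8/5 + √(-1))*1384 = (-8/5 + I)*1384 = -11072/5 + 1384*I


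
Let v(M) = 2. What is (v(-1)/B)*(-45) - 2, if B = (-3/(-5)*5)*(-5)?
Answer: 4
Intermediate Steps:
B = -15 (B = (-3*(-⅕)*5)*(-5) = ((⅗)*5)*(-5) = 3*(-5) = -15)
(v(-1)/B)*(-45) - 2 = (2/(-15))*(-45) - 2 = (2*(-1/15))*(-45) - 2 = -2/15*(-45) - 2 = 6 - 2 = 4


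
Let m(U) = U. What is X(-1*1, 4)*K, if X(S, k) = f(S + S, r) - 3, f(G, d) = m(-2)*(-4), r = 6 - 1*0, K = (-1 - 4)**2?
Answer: 125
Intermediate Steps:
K = 25 (K = (-5)**2 = 25)
r = 6 (r = 6 + 0 = 6)
f(G, d) = 8 (f(G, d) = -2*(-4) = 8)
X(S, k) = 5 (X(S, k) = 8 - 3 = 5)
X(-1*1, 4)*K = 5*25 = 125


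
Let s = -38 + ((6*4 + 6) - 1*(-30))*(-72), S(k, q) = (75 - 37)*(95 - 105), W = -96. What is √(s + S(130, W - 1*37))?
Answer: I*√4738 ≈ 68.833*I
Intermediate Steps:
S(k, q) = -380 (S(k, q) = 38*(-10) = -380)
s = -4358 (s = -38 + ((24 + 6) + 30)*(-72) = -38 + (30 + 30)*(-72) = -38 + 60*(-72) = -38 - 4320 = -4358)
√(s + S(130, W - 1*37)) = √(-4358 - 380) = √(-4738) = I*√4738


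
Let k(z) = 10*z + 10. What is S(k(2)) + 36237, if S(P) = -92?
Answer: 36145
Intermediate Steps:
k(z) = 10 + 10*z
S(k(2)) + 36237 = -92 + 36237 = 36145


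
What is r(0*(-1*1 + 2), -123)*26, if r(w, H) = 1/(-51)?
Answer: -26/51 ≈ -0.50980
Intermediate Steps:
r(w, H) = -1/51
r(0*(-1*1 + 2), -123)*26 = -1/51*26 = -26/51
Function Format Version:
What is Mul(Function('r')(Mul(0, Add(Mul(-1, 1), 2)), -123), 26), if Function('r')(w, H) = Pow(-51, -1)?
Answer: Rational(-26, 51) ≈ -0.50980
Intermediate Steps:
Function('r')(w, H) = Rational(-1, 51)
Mul(Function('r')(Mul(0, Add(Mul(-1, 1), 2)), -123), 26) = Mul(Rational(-1, 51), 26) = Rational(-26, 51)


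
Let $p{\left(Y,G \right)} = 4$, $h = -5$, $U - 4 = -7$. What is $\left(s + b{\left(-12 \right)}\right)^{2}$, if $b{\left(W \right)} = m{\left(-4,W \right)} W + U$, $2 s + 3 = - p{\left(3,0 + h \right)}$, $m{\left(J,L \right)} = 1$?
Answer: $\frac{1369}{4} \approx 342.25$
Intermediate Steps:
$U = -3$ ($U = 4 - 7 = -3$)
$s = - \frac{7}{2}$ ($s = - \frac{3}{2} + \frac{\left(-1\right) 4}{2} = - \frac{3}{2} + \frac{1}{2} \left(-4\right) = - \frac{3}{2} - 2 = - \frac{7}{2} \approx -3.5$)
$b{\left(W \right)} = -3 + W$ ($b{\left(W \right)} = 1 W - 3 = W - 3 = -3 + W$)
$\left(s + b{\left(-12 \right)}\right)^{2} = \left(- \frac{7}{2} - 15\right)^{2} = \left(- \frac{37}{2}\right)^{2} = \frac{1369}{4}$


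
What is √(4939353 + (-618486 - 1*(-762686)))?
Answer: √5083553 ≈ 2254.7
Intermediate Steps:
√(4939353 + (-618486 - 1*(-762686))) = √(4939353 + (-618486 + 762686)) = √(4939353 + 144200) = √5083553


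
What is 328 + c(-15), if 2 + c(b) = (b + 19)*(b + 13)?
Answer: 318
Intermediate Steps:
c(b) = -2 + (13 + b)*(19 + b) (c(b) = -2 + (b + 19)*(b + 13) = -2 + (19 + b)*(13 + b) = -2 + (13 + b)*(19 + b))
328 + c(-15) = 328 + (245 + (-15)**2 + 32*(-15)) = 328 + (245 + 225 - 480) = 328 - 10 = 318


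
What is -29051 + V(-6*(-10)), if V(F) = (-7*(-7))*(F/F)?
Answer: -29002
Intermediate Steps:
V(F) = 49 (V(F) = 49*1 = 49)
-29051 + V(-6*(-10)) = -29051 + 49 = -29002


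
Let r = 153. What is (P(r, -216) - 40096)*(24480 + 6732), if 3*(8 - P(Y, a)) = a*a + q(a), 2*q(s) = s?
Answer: -1735512048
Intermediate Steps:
q(s) = s/2
P(Y, a) = 8 - a**2/3 - a/6 (P(Y, a) = 8 - (a*a + a/2)/3 = 8 - (a**2 + a/2)/3 = 8 + (-a**2/3 - a/6) = 8 - a**2/3 - a/6)
(P(r, -216) - 40096)*(24480 + 6732) = ((8 - 1/3*(-216)**2 - 1/6*(-216)) - 40096)*(24480 + 6732) = ((8 - 1/3*46656 + 36) - 40096)*31212 = ((8 - 15552 + 36) - 40096)*31212 = (-15508 - 40096)*31212 = -55604*31212 = -1735512048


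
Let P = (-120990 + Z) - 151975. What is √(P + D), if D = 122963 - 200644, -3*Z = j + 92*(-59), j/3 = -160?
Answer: I*√3138090/3 ≈ 590.49*I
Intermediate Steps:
j = -480 (j = 3*(-160) = -480)
Z = 5908/3 (Z = -(-480 + 92*(-59))/3 = -(-480 - 5428)/3 = -⅓*(-5908) = 5908/3 ≈ 1969.3)
D = -77681
P = -812987/3 (P = (-120990 + 5908/3) - 151975 = -357062/3 - 151975 = -812987/3 ≈ -2.7100e+5)
√(P + D) = √(-812987/3 - 77681) = √(-1046030/3) = I*√3138090/3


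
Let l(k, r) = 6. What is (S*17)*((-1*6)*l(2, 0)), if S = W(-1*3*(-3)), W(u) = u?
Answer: -5508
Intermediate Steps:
S = 9 (S = -1*3*(-3) = -3*(-3) = 9)
(S*17)*((-1*6)*l(2, 0)) = (9*17)*(-1*6*6) = 153*(-6*6) = 153*(-36) = -5508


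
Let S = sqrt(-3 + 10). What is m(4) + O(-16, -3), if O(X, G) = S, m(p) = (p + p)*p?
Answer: 32 + sqrt(7) ≈ 34.646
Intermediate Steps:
m(p) = 2*p**2 (m(p) = (2*p)*p = 2*p**2)
S = sqrt(7) ≈ 2.6458
O(X, G) = sqrt(7)
m(4) + O(-16, -3) = 2*4**2 + sqrt(7) = 2*16 + sqrt(7) = 32 + sqrt(7)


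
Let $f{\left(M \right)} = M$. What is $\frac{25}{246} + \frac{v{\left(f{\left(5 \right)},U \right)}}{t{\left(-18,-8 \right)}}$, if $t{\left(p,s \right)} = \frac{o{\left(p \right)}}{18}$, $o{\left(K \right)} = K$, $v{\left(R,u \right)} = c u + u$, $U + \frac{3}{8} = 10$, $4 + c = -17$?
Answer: $\frac{23690}{123} \approx 192.6$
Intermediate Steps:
$c = -21$ ($c = -4 - 17 = -21$)
$U = \frac{77}{8}$ ($U = - \frac{3}{8} + 10 = \frac{77}{8} \approx 9.625$)
$v{\left(R,u \right)} = - 20 u$ ($v{\left(R,u \right)} = - 21 u + u = - 20 u$)
$t{\left(p,s \right)} = \frac{p}{18}$
$\frac{25}{246} + \frac{v{\left(f{\left(5 \right)},U \right)}}{t{\left(-18,-8 \right)}} = \frac{25}{246} + \frac{\left(-20\right) \frac{77}{8}}{\frac{1}{18} \left(-18\right)} = 25 \cdot \frac{1}{246} - \frac{385}{2 \left(-1\right)} = \frac{25}{246} - - \frac{385}{2} = \frac{25}{246} + \frac{385}{2} = \frac{23690}{123}$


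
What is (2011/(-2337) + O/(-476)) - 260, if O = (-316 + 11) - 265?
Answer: -144426133/556206 ≈ -259.66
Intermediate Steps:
O = -570 (O = -305 - 265 = -570)
(2011/(-2337) + O/(-476)) - 260 = (2011/(-2337) - 570/(-476)) - 260 = (2011*(-1/2337) - 570*(-1/476)) - 260 = (-2011/2337 + 285/238) - 260 = 187427/556206 - 260 = -144426133/556206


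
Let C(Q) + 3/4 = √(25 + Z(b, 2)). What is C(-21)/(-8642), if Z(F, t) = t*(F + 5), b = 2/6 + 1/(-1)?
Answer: 3/34568 - √303/25926 ≈ -0.00058462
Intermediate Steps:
b = -⅔ (b = 2*(⅙) + 1*(-1) = ⅓ - 1 = -⅔ ≈ -0.66667)
Z(F, t) = t*(5 + F)
C(Q) = -¾ + √303/3 (C(Q) = -¾ + √(25 + 2*(5 - ⅔)) = -¾ + √(25 + 2*(13/3)) = -¾ + √(25 + 26/3) = -¾ + √(101/3) = -¾ + √303/3)
C(-21)/(-8642) = (-¾ + √303/3)/(-8642) = (-¾ + √303/3)*(-1/8642) = 3/34568 - √303/25926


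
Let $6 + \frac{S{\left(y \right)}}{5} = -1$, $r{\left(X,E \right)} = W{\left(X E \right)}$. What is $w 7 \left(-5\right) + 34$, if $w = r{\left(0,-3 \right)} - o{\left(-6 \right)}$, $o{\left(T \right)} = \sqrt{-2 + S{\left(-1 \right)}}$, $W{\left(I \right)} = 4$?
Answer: $-106 + 35 i \sqrt{37} \approx -106.0 + 212.9 i$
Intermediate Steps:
$r{\left(X,E \right)} = 4$
$S{\left(y \right)} = -35$ ($S{\left(y \right)} = -30 + 5 \left(-1\right) = -30 - 5 = -35$)
$o{\left(T \right)} = i \sqrt{37}$ ($o{\left(T \right)} = \sqrt{-2 - 35} = \sqrt{-37} = i \sqrt{37}$)
$w = 4 - i \sqrt{37} \approx 4.0 - 6.0828 i$
$w 7 \left(-5\right) + 34 = \left(4 - i \sqrt{37}\right) 7 \left(-5\right) + 34 = \left(4 - i \sqrt{37}\right) \left(-35\right) + 34 = \left(-140 + 35 i \sqrt{37}\right) + 34 = -106 + 35 i \sqrt{37}$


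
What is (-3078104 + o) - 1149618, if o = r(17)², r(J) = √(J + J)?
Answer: -4227688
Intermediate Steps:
r(J) = √2*√J (r(J) = √(2*J) = √2*√J)
o = 34 (o = (√2*√17)² = (√34)² = 34)
(-3078104 + o) - 1149618 = (-3078104 + 34) - 1149618 = -3078070 - 1149618 = -4227688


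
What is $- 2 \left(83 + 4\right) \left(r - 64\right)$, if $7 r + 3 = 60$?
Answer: $\frac{68034}{7} \approx 9719.1$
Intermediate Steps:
$r = \frac{57}{7}$ ($r = - \frac{3}{7} + \frac{1}{7} \cdot 60 = - \frac{3}{7} + \frac{60}{7} = \frac{57}{7} \approx 8.1429$)
$- 2 \left(83 + 4\right) \left(r - 64\right) = - 2 \left(83 + 4\right) \left(\frac{57}{7} - 64\right) = - 2 \cdot 87 \left(- \frac{391}{7}\right) = \left(-2\right) \left(- \frac{34017}{7}\right) = \frac{68034}{7}$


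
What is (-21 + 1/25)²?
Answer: 274576/625 ≈ 439.32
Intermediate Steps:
(-21 + 1/25)² = (-524/25)² = 274576/625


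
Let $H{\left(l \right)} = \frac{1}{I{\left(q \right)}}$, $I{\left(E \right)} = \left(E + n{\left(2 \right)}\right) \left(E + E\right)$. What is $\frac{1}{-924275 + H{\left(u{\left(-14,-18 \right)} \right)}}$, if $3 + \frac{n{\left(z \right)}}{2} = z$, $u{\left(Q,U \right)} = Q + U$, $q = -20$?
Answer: $- \frac{880}{813361999} \approx -1.0819 \cdot 10^{-6}$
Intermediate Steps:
$n{\left(z \right)} = -6 + 2 z$
$I{\left(E \right)} = 2 E \left(-2 + E\right)$ ($I{\left(E \right)} = \left(E + \left(-6 + 2 \cdot 2\right)\right) \left(E + E\right) = \left(E + \left(-6 + 4\right)\right) 2 E = \left(E - 2\right) 2 E = \left(-2 + E\right) 2 E = 2 E \left(-2 + E\right)$)
$H{\left(l \right)} = \frac{1}{880}$ ($H{\left(l \right)} = \frac{1}{2 \left(-20\right) \left(-2 - 20\right)} = \frac{1}{2 \left(-20\right) \left(-22\right)} = \frac{1}{880}$)
$\frac{1}{-924275 + H{\left(u{\left(-14,-18 \right)} \right)}} = \frac{1}{-924275 + \frac{1}{880}} = \frac{1}{- \frac{813361999}{880}} = - \frac{880}{813361999}$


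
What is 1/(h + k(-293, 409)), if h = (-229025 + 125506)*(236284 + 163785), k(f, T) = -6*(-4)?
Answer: -1/41414742787 ≈ -2.4146e-11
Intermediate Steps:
k(f, T) = 24
h = -41414742811 (h = -103519*400069 = -41414742811)
1/(h + k(-293, 409)) = 1/(-41414742811 + 24) = 1/(-41414742787) = -1/41414742787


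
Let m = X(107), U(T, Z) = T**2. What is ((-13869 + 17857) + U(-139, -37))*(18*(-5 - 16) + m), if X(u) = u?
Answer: -6316739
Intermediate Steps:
m = 107
((-13869 + 17857) + U(-139, -37))*(18*(-5 - 16) + m) = ((-13869 + 17857) + (-139)**2)*(18*(-5 - 16) + 107) = (3988 + 19321)*(18*(-21) + 107) = 23309*(-378 + 107) = 23309*(-271) = -6316739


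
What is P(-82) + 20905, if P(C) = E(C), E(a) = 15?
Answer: 20920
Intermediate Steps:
P(C) = 15
P(-82) + 20905 = 15 + 20905 = 20920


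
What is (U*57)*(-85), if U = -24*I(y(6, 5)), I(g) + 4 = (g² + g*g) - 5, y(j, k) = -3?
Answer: 1046520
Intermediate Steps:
I(g) = -9 + 2*g² (I(g) = -4 + ((g² + g*g) - 5) = -4 + ((g² + g²) - 5) = -4 + (2*g² - 5) = -4 + (-5 + 2*g²) = -9 + 2*g²)
U = -216 (U = -24*(-9 + 2*(-3)²) = -24*(-9 + 2*9) = -24*(-9 + 18) = -24*9 = -216)
(U*57)*(-85) = -216*57*(-85) = -12312*(-85) = 1046520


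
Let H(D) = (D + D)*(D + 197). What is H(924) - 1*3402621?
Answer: -1331013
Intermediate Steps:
H(D) = 2*D*(197 + D) (H(D) = (2*D)*(197 + D) = 2*D*(197 + D))
H(924) - 1*3402621 = 2*924*(197 + 924) - 1*3402621 = 2*924*1121 - 3402621 = 2071608 - 3402621 = -1331013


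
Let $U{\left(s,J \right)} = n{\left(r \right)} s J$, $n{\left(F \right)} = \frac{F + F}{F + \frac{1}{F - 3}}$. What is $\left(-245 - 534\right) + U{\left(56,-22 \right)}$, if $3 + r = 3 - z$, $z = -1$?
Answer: $-5707$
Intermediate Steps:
$r = 1$ ($r = -3 + \left(3 - -1\right) = -3 + \left(3 + 1\right) = -3 + 4 = 1$)
$n{\left(F \right)} = \frac{2 F}{F + \frac{1}{-3 + F}}$
$U{\left(s,J \right)} = 4 J s$ ($U{\left(s,J \right)} = 2 \cdot 1 \frac{1}{1 + 1^{2} - 3} \left(-3 + 1\right) s J = 2 \cdot 1 \frac{1}{1 + 1 - 3} \left(-2\right) J s = 2 \cdot 1 \frac{1}{-1} \left(-2\right) J s = 2 \cdot 1 \left(-1\right) \left(-2\right) J s = 4 J s$)
$\left(-245 - 534\right) + U{\left(56,-22 \right)} = \left(-245 - 534\right) + 4 \left(-22\right) 56 = -779 - 4928 = -5707$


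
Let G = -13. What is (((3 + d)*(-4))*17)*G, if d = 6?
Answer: 7956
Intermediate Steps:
(((3 + d)*(-4))*17)*G = (((3 + 6)*(-4))*17)*(-13) = ((9*(-4))*17)*(-13) = -36*17*(-13) = -612*(-13) = 7956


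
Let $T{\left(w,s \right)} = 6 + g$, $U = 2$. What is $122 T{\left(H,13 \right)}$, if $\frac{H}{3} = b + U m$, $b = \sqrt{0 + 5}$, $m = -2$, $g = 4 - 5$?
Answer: $610$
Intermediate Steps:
$g = -1$
$b = \sqrt{5} \approx 2.2361$
$H = -12 + 3 \sqrt{5}$ ($H = 3 \left(\sqrt{5} + 2 \left(-2\right)\right) = 3 \left(\sqrt{5} - 4\right) = 3 \left(-4 + \sqrt{5}\right) = -12 + 3 \sqrt{5} \approx -5.2918$)
$T{\left(w,s \right)} = 5$ ($T{\left(w,s \right)} = 6 - 1 = 5$)
$122 T{\left(H,13 \right)} = 122 \cdot 5 = 610$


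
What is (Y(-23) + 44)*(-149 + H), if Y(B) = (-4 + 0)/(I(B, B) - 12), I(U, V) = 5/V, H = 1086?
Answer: 11671272/281 ≈ 41535.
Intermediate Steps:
Y(B) = -4/(-12 + 5/B) (Y(B) = (-4 + 0)/(5/B - 12) = -4/(-12 + 5/B))
(Y(-23) + 44)*(-149 + H) = (4*(-23)/(-5 + 12*(-23)) + 44)*(-149 + 1086) = (4*(-23)/(-5 - 276) + 44)*937 = (4*(-23)/(-281) + 44)*937 = (4*(-23)*(-1/281) + 44)*937 = (92/281 + 44)*937 = (12456/281)*937 = 11671272/281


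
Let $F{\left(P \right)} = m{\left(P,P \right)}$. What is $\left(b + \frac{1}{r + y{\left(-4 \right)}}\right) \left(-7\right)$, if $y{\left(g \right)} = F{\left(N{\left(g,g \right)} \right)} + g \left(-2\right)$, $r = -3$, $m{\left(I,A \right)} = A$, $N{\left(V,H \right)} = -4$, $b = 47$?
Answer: $-336$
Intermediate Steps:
$F{\left(P \right)} = P$
$y{\left(g \right)} = -4 - 2 g$ ($y{\left(g \right)} = -4 + g \left(-2\right) = -4 - 2 g$)
$\left(b + \frac{1}{r + y{\left(-4 \right)}}\right) \left(-7\right) = \left(47 + \frac{1}{-3 - -4}\right) \left(-7\right) = \left(47 + \frac{1}{-3 + \left(-4 + 8\right)}\right) \left(-7\right) = \left(47 + \frac{1}{-3 + 4}\right) \left(-7\right) = \left(47 + 1^{-1}\right) \left(-7\right) = \left(47 + 1\right) \left(-7\right) = 48 \left(-7\right) = -336$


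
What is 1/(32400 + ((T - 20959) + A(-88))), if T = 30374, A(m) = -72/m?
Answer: 11/459974 ≈ 2.3914e-5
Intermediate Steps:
1/(32400 + ((T - 20959) + A(-88))) = 1/(32400 + ((30374 - 20959) - 72/(-88))) = 1/(32400 + (9415 - 72*(-1/88))) = 1/(32400 + (9415 + 9/11)) = 1/(32400 + 103574/11) = 1/(459974/11) = 11/459974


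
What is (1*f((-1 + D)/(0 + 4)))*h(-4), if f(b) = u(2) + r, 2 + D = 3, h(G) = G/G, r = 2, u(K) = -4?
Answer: -2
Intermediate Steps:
h(G) = 1
D = 1 (D = -2 + 3 = 1)
f(b) = -2 (f(b) = -4 + 2 = -2)
(1*f((-1 + D)/(0 + 4)))*h(-4) = (1*(-2))*1 = -2*1 = -2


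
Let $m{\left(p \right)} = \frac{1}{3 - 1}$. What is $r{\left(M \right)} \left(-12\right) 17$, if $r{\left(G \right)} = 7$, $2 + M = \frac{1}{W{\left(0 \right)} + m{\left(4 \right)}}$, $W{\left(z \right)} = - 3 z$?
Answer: $-1428$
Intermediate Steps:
$m{\left(p \right)} = \frac{1}{2}$
$M = 0$ ($M = -2 + \frac{1}{\left(-3\right) 0 + \frac{1}{2}} = -2 + \frac{1}{0 + \frac{1}{2}} = -2 + \frac{1}{\frac{1}{2}} = -2 + 2 = 0$)
$r{\left(M \right)} \left(-12\right) 17 = 7 \left(-12\right) 17 = \left(-84\right) 17 = -1428$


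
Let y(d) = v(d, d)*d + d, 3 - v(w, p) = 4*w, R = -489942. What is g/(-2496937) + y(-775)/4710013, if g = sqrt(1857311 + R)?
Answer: -2405600/4710013 - sqrt(1367369)/2496937 ≈ -0.51121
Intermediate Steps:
v(w, p) = 3 - 4*w
g = sqrt(1367369) (g = sqrt(1857311 - 489942) = sqrt(1367369) ≈ 1169.3)
y(d) = d + d*(3 - 4*d) (y(d) = (3 - 4*d)*d + d = d*(3 - 4*d) + d = d + d*(3 - 4*d))
g/(-2496937) + y(-775)/4710013 = sqrt(1367369)/(-2496937) + (4*(-775)*(1 - 1*(-775)))/4710013 = sqrt(1367369)*(-1/2496937) + (4*(-775)*(1 + 775))*(1/4710013) = -sqrt(1367369)/2496937 + (4*(-775)*776)*(1/4710013) = -sqrt(1367369)/2496937 - 2405600*1/4710013 = -sqrt(1367369)/2496937 - 2405600/4710013 = -2405600/4710013 - sqrt(1367369)/2496937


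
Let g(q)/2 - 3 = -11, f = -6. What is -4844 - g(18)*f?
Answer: -4940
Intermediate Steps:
g(q) = -16 (g(q) = 6 + 2*(-11) = 6 - 22 = -16)
-4844 - g(18)*f = -4844 - (-16)*(-6) = -4844 - 1*96 = -4844 - 96 = -4940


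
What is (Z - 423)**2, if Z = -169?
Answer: 350464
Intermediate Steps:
(Z - 423)**2 = (-169 - 423)**2 = (-592)**2 = 350464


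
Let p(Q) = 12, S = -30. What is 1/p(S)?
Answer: 1/12 ≈ 0.083333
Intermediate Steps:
1/p(S) = 1/12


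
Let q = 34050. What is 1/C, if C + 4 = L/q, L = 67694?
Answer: -17025/34253 ≈ -0.49704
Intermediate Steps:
C = -34253/17025 (C = -4 + 67694/34050 = -4 + 67694*(1/34050) = -4 + 33847/17025 = -34253/17025 ≈ -2.0119)
1/C = 1/(-34253/17025) = -17025/34253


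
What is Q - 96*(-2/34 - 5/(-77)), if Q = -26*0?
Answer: -768/1309 ≈ -0.58671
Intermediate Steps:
Q = 0
Q - 96*(-2/34 - 5/(-77)) = 0 - 96*(-2/34 - 5/(-77)) = 0 - 96*(-2*1/34 - 5*(-1/77)) = 0 - 96*(-1/17 + 5/77) = 0 - 96*8/1309 = 0 - 768/1309 = -768/1309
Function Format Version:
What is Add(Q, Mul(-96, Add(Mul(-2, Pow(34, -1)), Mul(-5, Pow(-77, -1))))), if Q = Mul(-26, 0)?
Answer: Rational(-768, 1309) ≈ -0.58671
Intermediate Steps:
Q = 0
Add(Q, Mul(-96, Add(Mul(-2, Pow(34, -1)), Mul(-5, Pow(-77, -1))))) = Add(0, Mul(-96, Add(Mul(-2, Pow(34, -1)), Mul(-5, Pow(-77, -1))))) = Add(0, Mul(-96, Add(Mul(-2, Rational(1, 34)), Mul(-5, Rational(-1, 77))))) = Add(0, Mul(-96, Add(Rational(-1, 17), Rational(5, 77)))) = Add(0, Mul(-96, Rational(8, 1309))) = Add(0, Rational(-768, 1309)) = Rational(-768, 1309)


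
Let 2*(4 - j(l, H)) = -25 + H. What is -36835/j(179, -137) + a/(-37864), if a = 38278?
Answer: -139797407/321844 ≈ -434.36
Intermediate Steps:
j(l, H) = 33/2 - H/2 (j(l, H) = 4 - (-25 + H)/2 = 4 + (25/2 - H/2) = 33/2 - H/2)
-36835/j(179, -137) + a/(-37864) = -36835/(33/2 - ½*(-137)) + 38278/(-37864) = -36835/(33/2 + 137/2) + 38278*(-1/37864) = -36835/85 - 19139/18932 = -36835*1/85 - 19139/18932 = -7367/17 - 19139/18932 = -139797407/321844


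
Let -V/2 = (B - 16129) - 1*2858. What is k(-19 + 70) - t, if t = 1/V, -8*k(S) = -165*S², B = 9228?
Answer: 4188221231/78072 ≈ 53646.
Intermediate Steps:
k(S) = 165*S²/8 (k(S) = -(-165)*S²/8 = 165*S²/8)
V = 19518 (V = -2*((9228 - 16129) - 1*2858) = -2*(-6901 - 2858) = -2*(-9759) = 19518)
t = 1/19518 ≈ 5.1235e-5
k(-19 + 70) - t = 165*(-19 + 70)²/8 - 1*1/19518 = (165/8)*51² - 1/19518 = (165/8)*2601 - 1/19518 = 429165/8 - 1/19518 = 4188221231/78072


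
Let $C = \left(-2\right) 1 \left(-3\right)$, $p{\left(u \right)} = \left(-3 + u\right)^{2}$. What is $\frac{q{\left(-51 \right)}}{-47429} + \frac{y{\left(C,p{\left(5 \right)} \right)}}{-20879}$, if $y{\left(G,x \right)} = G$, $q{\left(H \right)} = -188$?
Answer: $\frac{3640678}{990270091} \approx 0.0036764$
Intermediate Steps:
$C = 6$ ($C = \left(-2\right) \left(-3\right) = 6$)
$\frac{q{\left(-51 \right)}}{-47429} + \frac{y{\left(C,p{\left(5 \right)} \right)}}{-20879} = - \frac{188}{-47429} + \frac{6}{-20879} = \left(-188\right) \left(- \frac{1}{47429}\right) + 6 \left(- \frac{1}{20879}\right) = \frac{188}{47429} - \frac{6}{20879} = \frac{3640678}{990270091}$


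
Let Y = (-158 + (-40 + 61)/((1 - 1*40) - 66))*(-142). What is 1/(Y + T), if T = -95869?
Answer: -5/367023 ≈ -1.3623e-5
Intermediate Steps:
Y = 112322/5 (Y = (-158 + 21/((1 - 40) - 66))*(-142) = (-158 + 21/(-39 - 66))*(-142) = (-158 + 21/(-105))*(-142) = (-158 + 21*(-1/105))*(-142) = (-158 - ⅕)*(-142) = -791/5*(-142) = 112322/5 ≈ 22464.)
1/(Y + T) = 1/(112322/5 - 95869) = 1/(-367023/5) = -5/367023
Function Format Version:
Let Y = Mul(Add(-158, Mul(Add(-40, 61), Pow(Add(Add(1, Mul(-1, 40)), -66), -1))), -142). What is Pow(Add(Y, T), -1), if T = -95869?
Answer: Rational(-5, 367023) ≈ -1.3623e-5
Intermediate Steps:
Y = Rational(112322, 5) (Y = Mul(Add(-158, Mul(21, Pow(Add(Add(1, -40), -66), -1))), -142) = Mul(Add(-158, Mul(21, Pow(Add(-39, -66), -1))), -142) = Mul(Add(-158, Mul(21, Pow(-105, -1))), -142) = Mul(Add(-158, Mul(21, Rational(-1, 105))), -142) = Mul(Add(-158, Rational(-1, 5)), -142) = Mul(Rational(-791, 5), -142) = Rational(112322, 5) ≈ 22464.)
Pow(Add(Y, T), -1) = Pow(Add(Rational(112322, 5), -95869), -1) = Pow(Rational(-367023, 5), -1) = Rational(-5, 367023)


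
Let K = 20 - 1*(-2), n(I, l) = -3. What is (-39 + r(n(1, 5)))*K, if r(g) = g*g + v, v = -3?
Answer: -726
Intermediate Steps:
K = 22 (K = 20 + 2 = 22)
r(g) = -3 + g² (r(g) = g*g - 3 = g² - 3 = -3 + g²)
(-39 + r(n(1, 5)))*K = (-39 + (-3 + (-3)²))*22 = (-39 + (-3 + 9))*22 = (-39 + 6)*22 = -33*22 = -726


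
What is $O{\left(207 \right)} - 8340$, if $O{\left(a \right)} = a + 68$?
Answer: $-8065$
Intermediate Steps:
$O{\left(a \right)} = 68 + a$
$O{\left(207 \right)} - 8340 = \left(68 + 207\right) - 8340 = 275 - 8340 = -8065$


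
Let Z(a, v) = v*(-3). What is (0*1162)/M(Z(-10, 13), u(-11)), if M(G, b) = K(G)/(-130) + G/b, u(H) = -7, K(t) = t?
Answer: 0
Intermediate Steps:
Z(a, v) = -3*v
M(G, b) = -G/130 + G/b (M(G, b) = G/(-130) + G/b = G*(-1/130) + G/b = -G/130 + G/b)
(0*1162)/M(Z(-10, 13), u(-11)) = (0*1162)/(-(-3)*13/130 - 3*13/(-7)) = 0/(-1/130*(-39) - 39*(-1/7)) = 0/(3/10 + 39/7) = 0/(411/70) = 0*(70/411) = 0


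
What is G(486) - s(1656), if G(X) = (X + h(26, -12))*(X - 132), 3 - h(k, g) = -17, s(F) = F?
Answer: 177468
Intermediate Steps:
h(k, g) = 20 (h(k, g) = 3 - 1*(-17) = 3 + 17 = 20)
G(X) = (-132 + X)*(20 + X) (G(X) = (X + 20)*(X - 132) = (20 + X)*(-132 + X) = (-132 + X)*(20 + X))
G(486) - s(1656) = (-2640 + 486² - 112*486) - 1*1656 = (-2640 + 236196 - 54432) - 1656 = 179124 - 1656 = 177468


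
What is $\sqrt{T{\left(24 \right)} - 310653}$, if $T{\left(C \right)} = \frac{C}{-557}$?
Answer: $\frac{i \sqrt{96379795965}}{557} \approx 557.36 i$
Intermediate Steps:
$T{\left(C \right)} = - \frac{C}{557}$ ($T{\left(C \right)} = C \left(- \frac{1}{557}\right) = - \frac{C}{557}$)
$\sqrt{T{\left(24 \right)} - 310653} = \sqrt{\left(- \frac{1}{557}\right) 24 - 310653} = \sqrt{- \frac{24}{557} - 310653} = \sqrt{- \frac{173033745}{557}} = \frac{i \sqrt{96379795965}}{557}$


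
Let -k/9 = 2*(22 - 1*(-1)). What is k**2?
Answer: 171396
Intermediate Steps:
k = -414 (k = -18*(22 - 1*(-1)) = -18*(22 + 1) = -18*23 = -9*46 = -414)
k**2 = (-414)**2 = 171396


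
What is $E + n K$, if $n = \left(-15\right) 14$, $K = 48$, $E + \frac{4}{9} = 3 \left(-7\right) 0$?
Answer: $- \frac{90724}{9} \approx -10080.0$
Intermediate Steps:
$E = - \frac{4}{9}$ ($E = - \frac{4}{9} + 3 \left(-7\right) 0 = - \frac{4}{9} - 0 = - \frac{4}{9} + 0 = - \frac{4}{9} \approx -0.44444$)
$n = -210$
$E + n K = - \frac{4}{9} - 10080 = - \frac{90724}{9}$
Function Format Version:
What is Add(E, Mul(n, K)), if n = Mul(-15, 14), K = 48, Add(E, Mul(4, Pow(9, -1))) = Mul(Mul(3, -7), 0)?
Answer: Rational(-90724, 9) ≈ -10080.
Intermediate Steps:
E = Rational(-4, 9) (E = Add(Rational(-4, 9), Mul(Mul(3, -7), 0)) = Add(Rational(-4, 9), Mul(-21, 0)) = Add(Rational(-4, 9), 0) = Rational(-4, 9) ≈ -0.44444)
n = -210
Add(E, Mul(n, K)) = Add(Rational(-4, 9), Mul(-210, 48)) = Add(Rational(-4, 9), -10080) = Rational(-90724, 9)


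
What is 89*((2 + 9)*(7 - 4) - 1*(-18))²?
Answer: 231489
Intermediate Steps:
89*((2 + 9)*(7 - 4) - 1*(-18))² = 89*(11*3 + 18)² = 89*(33 + 18)² = 89*51² = 89*2601 = 231489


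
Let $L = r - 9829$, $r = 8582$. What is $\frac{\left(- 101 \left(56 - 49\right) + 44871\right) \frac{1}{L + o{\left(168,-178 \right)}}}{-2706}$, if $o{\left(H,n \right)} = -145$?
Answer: $\frac{11041}{941688} \approx 0.011725$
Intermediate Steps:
$L = -1247$ ($L = 8582 - 9829 = -1247$)
$\frac{\left(- 101 \left(56 - 49\right) + 44871\right) \frac{1}{L + o{\left(168,-178 \right)}}}{-2706} = \frac{\left(- 101 \left(56 - 49\right) + 44871\right) \frac{1}{-1247 - 145}}{-2706} = \frac{\left(-101\right) 7 + 44871}{-1392} \left(- \frac{1}{2706}\right) = \left(-707 + 44871\right) \left(- \frac{1}{1392}\right) \left(- \frac{1}{2706}\right) = 44164 \left(- \frac{1}{1392}\right) \left(- \frac{1}{2706}\right) = \left(- \frac{11041}{348}\right) \left(- \frac{1}{2706}\right) = \frac{11041}{941688}$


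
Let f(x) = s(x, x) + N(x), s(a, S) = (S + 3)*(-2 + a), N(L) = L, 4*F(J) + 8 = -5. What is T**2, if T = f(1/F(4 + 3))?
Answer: 1214404/28561 ≈ 42.520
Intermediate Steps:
F(J) = -13/4 (F(J) = -2 + (1/4)*(-5) = -2 - 5/4 = -13/4)
s(a, S) = (-2 + a)*(3 + S) (s(a, S) = (3 + S)*(-2 + a) = (-2 + a)*(3 + S))
f(x) = -6 + x**2 + 2*x (f(x) = (-6 - 2*x + 3*x + x*x) + x = (-6 - 2*x + 3*x + x**2) + x = (-6 + x + x**2) + x = -6 + x**2 + 2*x)
T = -1102/169 (T = -6 + (1/(-13/4))**2 + 2/(-13/4) = -6 + (-4/13)**2 + 2*(-4/13) = -6 + 16/169 - 8/13 = -1102/169 ≈ -6.5207)
T**2 = (-1102/169)**2 = 1214404/28561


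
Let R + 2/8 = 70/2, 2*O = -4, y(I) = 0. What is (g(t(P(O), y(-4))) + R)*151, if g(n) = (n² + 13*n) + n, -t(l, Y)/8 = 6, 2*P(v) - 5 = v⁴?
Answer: 1006717/4 ≈ 2.5168e+5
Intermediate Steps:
O = -2 (O = (½)*(-4) = -2)
P(v) = 5/2 + v⁴/2
t(l, Y) = -48 (t(l, Y) = -8*6 = -48)
g(n) = n² + 14*n
R = 139/4 (R = -¼ + 70/2 = -¼ + 70*(½) = -¼ + 35 = 139/4 ≈ 34.750)
(g(t(P(O), y(-4))) + R)*151 = (-48*(14 - 48) + 139/4)*151 = (-48*(-34) + 139/4)*151 = (1632 + 139/4)*151 = (6667/4)*151 = 1006717/4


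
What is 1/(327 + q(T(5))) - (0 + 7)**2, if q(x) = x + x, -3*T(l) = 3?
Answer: -15924/325 ≈ -48.997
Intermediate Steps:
T(l) = -1 (T(l) = -1/3*3 = -1)
q(x) = 2*x
1/(327 + q(T(5))) - (0 + 7)**2 = 1/(327 + 2*(-1)) - (0 + 7)**2 = 1/(327 - 2) - 1*7**2 = 1/325 - 1*49 = 1/325 - 49 = -15924/325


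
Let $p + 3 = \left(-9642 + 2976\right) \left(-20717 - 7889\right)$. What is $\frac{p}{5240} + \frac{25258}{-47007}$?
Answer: $\frac{8963519332231}{246316680} \approx 36390.0$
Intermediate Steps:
$p = 190687593$ ($p = -3 + \left(-9642 + 2976\right) \left(-20717 - 7889\right) = -3 - -190687596 = -3 + 190687596 = 190687593$)
$\frac{p}{5240} + \frac{25258}{-47007} = \frac{190687593}{5240} + \frac{25258}{-47007} = 190687593 \cdot \frac{1}{5240} + 25258 \left(- \frac{1}{47007}\right) = \frac{190687593}{5240} - \frac{25258}{47007} = \frac{8963519332231}{246316680}$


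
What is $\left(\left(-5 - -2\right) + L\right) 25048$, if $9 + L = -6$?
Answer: $-450864$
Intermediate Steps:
$L = -15$ ($L = -9 - 6 = -15$)
$\left(\left(-5 - -2\right) + L\right) 25048 = \left(\left(-5 - -2\right) - 15\right) 25048 = \left(\left(-5 + 2\right) - 15\right) 25048 = \left(-3 - 15\right) 25048 = \left(-18\right) 25048 = -450864$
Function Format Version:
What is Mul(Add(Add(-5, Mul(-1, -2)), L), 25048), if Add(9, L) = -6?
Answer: -450864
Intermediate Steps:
L = -15 (L = Add(-9, -6) = -15)
Mul(Add(Add(-5, Mul(-1, -2)), L), 25048) = Mul(Add(Add(-5, Mul(-1, -2)), -15), 25048) = Mul(Add(Add(-5, 2), -15), 25048) = Mul(Add(-3, -15), 25048) = Mul(-18, 25048) = -450864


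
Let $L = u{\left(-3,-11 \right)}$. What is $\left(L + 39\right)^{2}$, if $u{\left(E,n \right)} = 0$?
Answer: $1521$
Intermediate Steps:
$L = 0$
$\left(L + 39\right)^{2} = \left(0 + 39\right)^{2} = 39^{2} = 1521$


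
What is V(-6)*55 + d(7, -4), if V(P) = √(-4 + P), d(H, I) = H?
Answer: 7 + 55*I*√10 ≈ 7.0 + 173.93*I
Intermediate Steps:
V(-6)*55 + d(7, -4) = √(-4 - 6)*55 + 7 = √(-10)*55 + 7 = (I*√10)*55 + 7 = 55*I*√10 + 7 = 7 + 55*I*√10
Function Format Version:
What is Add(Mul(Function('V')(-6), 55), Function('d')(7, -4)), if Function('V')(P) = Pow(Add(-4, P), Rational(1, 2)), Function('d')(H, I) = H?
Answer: Add(7, Mul(55, I, Pow(10, Rational(1, 2)))) ≈ Add(7.0000, Mul(173.93, I))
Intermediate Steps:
Add(Mul(Function('V')(-6), 55), Function('d')(7, -4)) = Add(Mul(Pow(Add(-4, -6), Rational(1, 2)), 55), 7) = Add(Mul(Pow(-10, Rational(1, 2)), 55), 7) = Add(Mul(Mul(I, Pow(10, Rational(1, 2))), 55), 7) = Add(Mul(55, I, Pow(10, Rational(1, 2))), 7) = Add(7, Mul(55, I, Pow(10, Rational(1, 2))))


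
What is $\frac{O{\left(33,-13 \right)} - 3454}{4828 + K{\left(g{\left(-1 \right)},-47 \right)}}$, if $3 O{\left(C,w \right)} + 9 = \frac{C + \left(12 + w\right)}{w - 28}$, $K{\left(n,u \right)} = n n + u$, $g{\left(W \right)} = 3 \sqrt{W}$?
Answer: $- \frac{425243}{586956} \approx -0.72449$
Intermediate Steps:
$K{\left(n,u \right)} = u + n^{2}$ ($K{\left(n,u \right)} = n^{2} + u = u + n^{2}$)
$O{\left(C,w \right)} = -3 + \frac{12 + C + w}{3 \left(-28 + w\right)}$ ($O{\left(C,w \right)} = -3 + \frac{\left(C + \left(12 + w\right)\right) \frac{1}{w - 28}}{3} = -3 + \frac{\left(12 + C + w\right) \frac{1}{-28 + w}}{3} = -3 + \frac{\frac{1}{-28 + w} \left(12 + C + w\right)}{3} = -3 + \frac{12 + C + w}{3 \left(-28 + w\right)}$)
$\frac{O{\left(33,-13 \right)} - 3454}{4828 + K{\left(g{\left(-1 \right)},-47 \right)}} = \frac{\frac{264 + 33 - -104}{3 \left(-28 - 13\right)} - 3454}{4828 - \left(47 - \left(3 \sqrt{-1}\right)^{2}\right)} = \frac{\frac{264 + 33 + 104}{3 \left(-41\right)} - 3454}{4828 - \left(47 - \left(3 i\right)^{2}\right)} = \frac{\frac{1}{3} \left(- \frac{1}{41}\right) 401 - 3454}{4828 - 56} = \frac{- \frac{401}{123} - 3454}{4828 - 56} = - \frac{425243}{123 \cdot 4772} = \left(- \frac{425243}{123}\right) \frac{1}{4772} = - \frac{425243}{586956}$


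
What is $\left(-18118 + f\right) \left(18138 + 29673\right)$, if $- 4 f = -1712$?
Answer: $-845776590$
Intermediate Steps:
$f = 428$ ($f = \left(- \frac{1}{4}\right) \left(-1712\right) = 428$)
$\left(-18118 + f\right) \left(18138 + 29673\right) = \left(-18118 + 428\right) \left(18138 + 29673\right) = \left(-17690\right) 47811 = -845776590$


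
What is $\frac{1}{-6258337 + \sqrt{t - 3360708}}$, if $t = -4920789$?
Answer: $- \frac{6258337}{39166790287066} - \frac{i \sqrt{8281497}}{39166790287066} \approx -1.5979 \cdot 10^{-7} - 7.3474 \cdot 10^{-11} i$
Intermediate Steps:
$\frac{1}{-6258337 + \sqrt{t - 3360708}} = \frac{1}{-6258337 + \sqrt{-4920789 - 3360708}} = \frac{1}{-6258337 + \sqrt{-8281497}} = \frac{1}{-6258337 + i \sqrt{8281497}}$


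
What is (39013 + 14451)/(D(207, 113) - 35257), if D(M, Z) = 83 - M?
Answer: -53464/35381 ≈ -1.5111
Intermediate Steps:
(39013 + 14451)/(D(207, 113) - 35257) = (39013 + 14451)/((83 - 1*207) - 35257) = 53464/((83 - 207) - 35257) = 53464/(-124 - 35257) = 53464/(-35381) = 53464*(-1/35381) = -53464/35381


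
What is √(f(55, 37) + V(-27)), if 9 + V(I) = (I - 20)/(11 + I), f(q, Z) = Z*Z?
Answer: 3*√2423/4 ≈ 36.918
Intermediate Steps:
f(q, Z) = Z²
V(I) = -9 + (-20 + I)/(11 + I) (V(I) = -9 + (I - 20)/(11 + I) = -9 + (-20 + I)/(11 + I))
√(f(55, 37) + V(-27)) = √(37² + (-119 - 8*(-27))/(11 - 27)) = √(1369 + (-119 + 216)/(-16)) = √(1369 - 1/16*97) = √(1369 - 97/16) = √(21807/16) = 3*√2423/4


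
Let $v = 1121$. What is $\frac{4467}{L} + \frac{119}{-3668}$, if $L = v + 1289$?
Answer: $\frac{1149869}{631420} \approx 1.8211$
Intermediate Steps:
$L = 2410$ ($L = 1121 + 1289 = 2410$)
$\frac{4467}{L} + \frac{119}{-3668} = \frac{4467}{2410} + \frac{119}{-3668} = 4467 \cdot \frac{1}{2410} + 119 \left(- \frac{1}{3668}\right) = \frac{4467}{2410} - \frac{17}{524} = \frac{1149869}{631420}$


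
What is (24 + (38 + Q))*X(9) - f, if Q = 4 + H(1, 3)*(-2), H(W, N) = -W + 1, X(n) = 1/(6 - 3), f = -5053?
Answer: 5075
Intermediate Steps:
X(n) = ⅓ (X(n) = 1/3 = ⅓)
H(W, N) = 1 - W
Q = 4 (Q = 4 + (1 - 1*1)*(-2) = 4 + (1 - 1)*(-2) = 4 + 0*(-2) = 4 + 0 = 4)
(24 + (38 + Q))*X(9) - f = (24 + (38 + 4))*(⅓) - 1*(-5053) = (24 + 42)*(⅓) + 5053 = 66*(⅓) + 5053 = 22 + 5053 = 5075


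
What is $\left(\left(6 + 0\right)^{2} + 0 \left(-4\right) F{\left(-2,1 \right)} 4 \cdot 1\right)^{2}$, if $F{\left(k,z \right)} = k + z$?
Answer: $1296$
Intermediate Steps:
$\left(\left(6 + 0\right)^{2} + 0 \left(-4\right) F{\left(-2,1 \right)} 4 \cdot 1\right)^{2} = \left(\left(6 + 0\right)^{2} + 0 \left(-4\right) \left(-2 + 1\right) 4 \cdot 1\right)^{2} = \left(6^{2} + 0 \left(-1\right) 4 \cdot 1\right)^{2} = \left(36 + 0 \cdot 4 \cdot 1\right)^{2} = \left(36 + 0 \cdot 1\right)^{2} = \left(36 + 0\right)^{2} = 36^{2} = 1296$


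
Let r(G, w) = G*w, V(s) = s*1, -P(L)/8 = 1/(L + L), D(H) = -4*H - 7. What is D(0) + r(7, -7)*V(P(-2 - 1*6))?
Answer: -63/2 ≈ -31.500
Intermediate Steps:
D(H) = -7 - 4*H
P(L) = -4/L (P(L) = -8/(L + L) = -8*1/(2*L) = -4/L)
V(s) = s
D(0) + r(7, -7)*V(P(-2 - 1*6)) = (-7 - 4*0) + (7*(-7))*(-4/(-2 - 1*6)) = (-7 + 0) - (-196)/(-2 - 6) = -7 - (-196)/(-8) = -7 - (-196)*(-1)/8 = -7 - 49*½ = -7 - 49/2 = -63/2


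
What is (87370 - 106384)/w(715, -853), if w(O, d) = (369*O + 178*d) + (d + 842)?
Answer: -3169/18665 ≈ -0.16978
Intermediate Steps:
w(O, d) = 842 + 179*d + 369*O (w(O, d) = (178*d + 369*O) + (842 + d) = 842 + 179*d + 369*O)
(87370 - 106384)/w(715, -853) = (87370 - 106384)/(842 + 179*(-853) + 369*715) = -19014/(842 - 152687 + 263835) = -19014/111990 = -19014*1/111990 = -3169/18665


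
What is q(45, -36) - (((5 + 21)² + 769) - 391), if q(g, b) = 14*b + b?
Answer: -1594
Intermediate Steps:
q(g, b) = 15*b
q(45, -36) - (((5 + 21)² + 769) - 391) = 15*(-36) - (((5 + 21)² + 769) - 391) = -540 - ((26² + 769) - 391) = -540 - ((676 + 769) - 391) = -540 - (1445 - 391) = -540 - 1*1054 = -540 - 1054 = -1594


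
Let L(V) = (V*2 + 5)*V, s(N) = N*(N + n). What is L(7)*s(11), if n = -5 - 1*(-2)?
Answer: 11704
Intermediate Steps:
n = -3 (n = -5 + 2 = -3)
s(N) = N*(-3 + N) (s(N) = N*(N - 3) = N*(-3 + N))
L(V) = V*(5 + 2*V) (L(V) = (2*V + 5)*V = (5 + 2*V)*V = V*(5 + 2*V))
L(7)*s(11) = (7*(5 + 2*7))*(11*(-3 + 11)) = (7*(5 + 14))*(11*8) = (7*19)*88 = 133*88 = 11704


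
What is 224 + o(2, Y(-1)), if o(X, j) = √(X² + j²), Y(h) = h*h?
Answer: 224 + √5 ≈ 226.24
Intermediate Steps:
Y(h) = h²
224 + o(2, Y(-1)) = 224 + √(2² + ((-1)²)²) = 224 + √(4 + 1²) = 224 + √(4 + 1) = 224 + √5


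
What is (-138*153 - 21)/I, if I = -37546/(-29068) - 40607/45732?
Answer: -7023888473940/134172349 ≈ -52350.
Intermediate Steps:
I = 134172349/332334444 (I = -37546*(-1/29068) - 40607*1/45732 = 18773/14534 - 40607/45732 = 134172349/332334444 ≈ 0.40373)
(-138*153 - 21)/I = (-138*153 - 21)/(134172349/332334444) = (-21114 - 21)*(332334444/134172349) = -21135*332334444/134172349 = -7023888473940/134172349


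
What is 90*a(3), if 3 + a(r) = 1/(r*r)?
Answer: -260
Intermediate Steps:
a(r) = -3 + r**(-2) (a(r) = -3 + 1/(r*r) = -3 + 1/(r**2) = -3 + r**(-2))
90*a(3) = 90*(-3 + 3**(-2)) = 90*(-3 + 1/9) = 90*(-26/9) = -260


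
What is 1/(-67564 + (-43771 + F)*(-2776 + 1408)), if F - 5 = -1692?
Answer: 1/62118980 ≈ 1.6098e-8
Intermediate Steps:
F = -1687 (F = 5 - 1692 = -1687)
1/(-67564 + (-43771 + F)*(-2776 + 1408)) = 1/(-67564 + (-43771 - 1687)*(-2776 + 1408)) = 1/(-67564 - 45458*(-1368)) = 1/(-67564 + 62186544) = 1/62118980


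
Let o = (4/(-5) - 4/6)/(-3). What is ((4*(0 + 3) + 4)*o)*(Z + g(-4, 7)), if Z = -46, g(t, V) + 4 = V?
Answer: -15136/45 ≈ -336.36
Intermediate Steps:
g(t, V) = -4 + V
o = 22/45 (o = (4*(-⅕) - 4*⅙)*(-⅓) = (-⅘ - ⅔)*(-⅓) = -22/15*(-⅓) = 22/45 ≈ 0.48889)
((4*(0 + 3) + 4)*o)*(Z + g(-4, 7)) = ((4*(0 + 3) + 4)*(22/45))*(-46 + (-4 + 7)) = ((4*3 + 4)*(22/45))*(-46 + 3) = ((12 + 4)*(22/45))*(-43) = (16*(22/45))*(-43) = (352/45)*(-43) = -15136/45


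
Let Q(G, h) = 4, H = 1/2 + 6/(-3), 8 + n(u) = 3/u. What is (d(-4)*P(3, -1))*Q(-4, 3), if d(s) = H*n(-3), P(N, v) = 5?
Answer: 270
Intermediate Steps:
n(u) = -8 + 3/u
H = -3/2 (H = 1*(½) + 6*(-⅓) = ½ - 2 = -3/2 ≈ -1.5000)
d(s) = 27/2 (d(s) = -3*(-8 + 3/(-3))/2 = -3*(-8 + 3*(-⅓))/2 = -3*(-8 - 1)/2 = -3/2*(-9) = 27/2)
(d(-4)*P(3, -1))*Q(-4, 3) = ((27/2)*5)*4 = (135/2)*4 = 270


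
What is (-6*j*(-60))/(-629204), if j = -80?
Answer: 7200/157301 ≈ 0.045772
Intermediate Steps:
(-6*j*(-60))/(-629204) = (-6*(-80)*(-60))/(-629204) = (480*(-60))*(-1/629204) = -28800*(-1/629204) = 7200/157301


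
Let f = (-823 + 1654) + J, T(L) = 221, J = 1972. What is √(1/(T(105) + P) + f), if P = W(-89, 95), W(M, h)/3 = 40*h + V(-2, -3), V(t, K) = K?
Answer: 3*√10498679179/5806 ≈ 52.943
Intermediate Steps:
f = 2803 (f = (-823 + 1654) + 1972 = 831 + 1972 = 2803)
W(M, h) = -9 + 120*h (W(M, h) = 3*(40*h - 3) = 3*(-3 + 40*h) = -9 + 120*h)
P = 11391 (P = -9 + 120*95 = -9 + 11400 = 11391)
√(1/(T(105) + P) + f) = √(1/(221 + 11391) + 2803) = √(1/11612 + 2803) = √(32548437/11612) = 3*√10498679179/5806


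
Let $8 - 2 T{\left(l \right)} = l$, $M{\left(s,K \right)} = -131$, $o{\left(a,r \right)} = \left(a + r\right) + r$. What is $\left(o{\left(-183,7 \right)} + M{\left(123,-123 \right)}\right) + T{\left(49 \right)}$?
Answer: $- \frac{641}{2} \approx -320.5$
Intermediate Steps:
$o{\left(a,r \right)} = a + 2 r$
$T{\left(l \right)} = 4 - \frac{l}{2}$
$\left(o{\left(-183,7 \right)} + M{\left(123,-123 \right)}\right) + T{\left(49 \right)} = \left(\left(-183 + 2 \cdot 7\right) - 131\right) + \left(4 - \frac{49}{2}\right) = \left(\left(-183 + 14\right) - 131\right) + \left(4 - \frac{49}{2}\right) = \left(-169 - 131\right) - \frac{41}{2} = -300 - \frac{41}{2} = - \frac{641}{2}$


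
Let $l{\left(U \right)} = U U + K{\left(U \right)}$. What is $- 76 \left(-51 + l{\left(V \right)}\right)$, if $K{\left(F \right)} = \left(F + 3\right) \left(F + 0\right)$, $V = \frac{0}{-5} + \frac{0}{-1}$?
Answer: $3876$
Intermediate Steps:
$V = 0$ ($V = 0 \left(- \frac{1}{5}\right) + 0 \left(-1\right) = 0 + 0 = 0$)
$K{\left(F \right)} = F \left(3 + F\right)$ ($K{\left(F \right)} = \left(3 + F\right) F = F \left(3 + F\right)$)
$l{\left(U \right)} = U^{2} + U \left(3 + U\right)$ ($l{\left(U \right)} = U U + U \left(3 + U\right) = U^{2} + U \left(3 + U\right)$)
$- 76 \left(-51 + l{\left(V \right)}\right) = - 76 \left(-51 + 0 \left(3 + 2 \cdot 0\right)\right) = - 76 \left(-51 + 0 \left(3 + 0\right)\right) = - 76 \left(-51 + 0 \cdot 3\right) = - 76 \left(-51 + 0\right) = \left(-76\right) \left(-51\right) = 3876$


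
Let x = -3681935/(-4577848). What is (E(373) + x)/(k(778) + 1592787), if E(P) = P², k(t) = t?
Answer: 636915096327/7295098348120 ≈ 0.087307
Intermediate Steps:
x = 3681935/4577848 (x = -3681935*(-1/4577848) = 3681935/4577848 ≈ 0.80429)
(E(373) + x)/(k(778) + 1592787) = (373² + 3681935/4577848)/(778 + 1592787) = (139129 + 3681935/4577848)/1593565 = (636915096327/4577848)*(1/1593565) = 636915096327/7295098348120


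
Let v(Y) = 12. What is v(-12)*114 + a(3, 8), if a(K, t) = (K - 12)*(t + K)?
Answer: 1269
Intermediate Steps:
a(K, t) = (-12 + K)*(K + t)
v(-12)*114 + a(3, 8) = 12*114 + (3² - 12*3 - 12*8 + 3*8) = 1368 + (9 - 36 - 96 + 24) = 1368 - 99 = 1269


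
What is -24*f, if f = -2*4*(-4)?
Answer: -768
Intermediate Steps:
f = 32 (f = -8*(-4) = 32)
-24*f = -24*32 = -768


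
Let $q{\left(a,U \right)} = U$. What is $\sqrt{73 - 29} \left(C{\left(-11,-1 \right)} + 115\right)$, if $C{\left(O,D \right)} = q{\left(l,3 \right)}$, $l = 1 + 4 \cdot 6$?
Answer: $236 \sqrt{11} \approx 782.72$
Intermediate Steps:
$l = 25$ ($l = 1 + 24 = 25$)
$C{\left(O,D \right)} = 3$
$\sqrt{73 - 29} \left(C{\left(-11,-1 \right)} + 115\right) = \sqrt{73 - 29} \left(3 + 115\right) = \sqrt{44} \cdot 118 = 2 \sqrt{11} \cdot 118 = 236 \sqrt{11}$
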